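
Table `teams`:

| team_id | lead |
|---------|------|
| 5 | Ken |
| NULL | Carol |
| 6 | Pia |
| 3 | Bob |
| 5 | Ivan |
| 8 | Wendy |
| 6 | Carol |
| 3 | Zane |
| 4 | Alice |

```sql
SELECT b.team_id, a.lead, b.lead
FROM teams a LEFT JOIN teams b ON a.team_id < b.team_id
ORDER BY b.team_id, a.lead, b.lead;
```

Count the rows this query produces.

27

LEFT JOIN keeps every row from `teams a`; unmatched rows get NULL for `teams b`'s columns.
Matching on a.team_id < b.team_id. A NULL in a compared column never satisfies the condition.
Matched pairs: 25; unmatched a rows kept: 2.
Total: 25 matched + 2 padded = 27 rows.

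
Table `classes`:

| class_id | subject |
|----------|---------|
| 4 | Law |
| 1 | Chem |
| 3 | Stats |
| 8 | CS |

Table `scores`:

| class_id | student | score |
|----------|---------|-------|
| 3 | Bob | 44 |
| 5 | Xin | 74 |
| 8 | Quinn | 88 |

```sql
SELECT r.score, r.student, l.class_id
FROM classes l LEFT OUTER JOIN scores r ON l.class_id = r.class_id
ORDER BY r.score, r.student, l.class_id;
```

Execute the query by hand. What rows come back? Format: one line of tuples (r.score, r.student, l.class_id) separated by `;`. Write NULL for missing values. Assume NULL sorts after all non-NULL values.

(44, Bob, 3); (88, Quinn, 8); (NULL, NULL, 1); (NULL, NULL, 4)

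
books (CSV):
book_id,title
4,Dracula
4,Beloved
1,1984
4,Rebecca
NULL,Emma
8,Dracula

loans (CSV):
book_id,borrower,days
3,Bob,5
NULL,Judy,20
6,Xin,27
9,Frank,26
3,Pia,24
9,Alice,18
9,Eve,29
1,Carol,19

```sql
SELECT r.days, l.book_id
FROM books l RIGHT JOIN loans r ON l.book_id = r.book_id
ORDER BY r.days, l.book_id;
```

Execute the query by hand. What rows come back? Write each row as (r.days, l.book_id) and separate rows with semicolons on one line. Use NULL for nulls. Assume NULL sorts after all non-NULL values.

(5, NULL); (18, NULL); (19, 1); (20, NULL); (24, NULL); (26, NULL); (27, NULL); (29, NULL)

RIGHT JOIN keeps every row from `loans`; unmatched rows get NULL for `books`'s columns.
Matching on l.book_id = r.book_id. A NULL in a compared column never satisfies the condition.
Matched pairs: 1; unmatched r rows kept: 7.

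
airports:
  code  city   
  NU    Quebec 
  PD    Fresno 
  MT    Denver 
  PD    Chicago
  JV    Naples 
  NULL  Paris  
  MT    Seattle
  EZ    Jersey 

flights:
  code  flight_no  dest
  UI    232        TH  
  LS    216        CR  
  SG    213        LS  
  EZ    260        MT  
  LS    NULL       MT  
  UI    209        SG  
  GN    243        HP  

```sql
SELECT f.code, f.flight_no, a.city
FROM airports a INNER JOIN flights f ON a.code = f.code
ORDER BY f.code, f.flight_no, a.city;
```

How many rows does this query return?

1

INNER JOIN keeps only pairs where the ON condition holds.
Matching on a.code = f.code. A NULL in a compared column never satisfies the condition.
Matched pairs: 1.
Total: 1 rows.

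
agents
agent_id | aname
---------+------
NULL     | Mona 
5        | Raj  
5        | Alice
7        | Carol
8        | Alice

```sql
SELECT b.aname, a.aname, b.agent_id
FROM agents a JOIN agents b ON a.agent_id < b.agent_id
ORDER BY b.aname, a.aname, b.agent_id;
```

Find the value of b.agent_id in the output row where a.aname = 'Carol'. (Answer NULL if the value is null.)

INNER JOIN keeps only pairs where the ON condition holds.
Matching on a.agent_id < b.agent_id. A NULL in a compared column never satisfies the condition.
- agent_id=NULL: no matching b row, dropped.
- agent_id=5: 2 matching b row(s), so 2 row(s) emitted.
- agent_id=5: 2 matching b row(s), so 2 row(s) emitted.
- agent_id=7: 1 matching b row(s), so 1 row(s) emitted.
- agent_id=8: no matching b row, dropped.

8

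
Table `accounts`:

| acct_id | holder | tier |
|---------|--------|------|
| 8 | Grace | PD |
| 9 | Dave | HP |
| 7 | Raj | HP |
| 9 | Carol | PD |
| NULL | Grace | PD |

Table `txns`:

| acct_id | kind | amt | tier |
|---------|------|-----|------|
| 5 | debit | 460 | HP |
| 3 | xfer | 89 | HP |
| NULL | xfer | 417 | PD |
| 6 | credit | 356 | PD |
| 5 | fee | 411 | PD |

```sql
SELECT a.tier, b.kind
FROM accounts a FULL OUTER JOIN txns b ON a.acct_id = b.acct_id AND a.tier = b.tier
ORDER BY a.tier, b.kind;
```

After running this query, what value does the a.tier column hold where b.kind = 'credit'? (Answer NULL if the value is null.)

FULL OUTER JOIN keeps every row from both sides; unmatched rows get NULL for the other side's columns.
Matching on a.acct_id = b.acct_id AND a.tier = b.tier. A NULL in a compared column never satisfies the condition.
- a row (acct_id=8, tier=PD): no match → kept, b columns NULL.
- a row (acct_id=9, tier=HP): no match → kept, b columns NULL.
- a row (acct_id=7, tier=HP): no match → kept, b columns NULL.
- a row (acct_id=9, tier=PD): no match → kept, b columns NULL.
- a row (acct_id=NULL, tier=PD): no match → kept, b columns NULL.
- 5 b row(s) had no a match → kept, a columns NULL.

NULL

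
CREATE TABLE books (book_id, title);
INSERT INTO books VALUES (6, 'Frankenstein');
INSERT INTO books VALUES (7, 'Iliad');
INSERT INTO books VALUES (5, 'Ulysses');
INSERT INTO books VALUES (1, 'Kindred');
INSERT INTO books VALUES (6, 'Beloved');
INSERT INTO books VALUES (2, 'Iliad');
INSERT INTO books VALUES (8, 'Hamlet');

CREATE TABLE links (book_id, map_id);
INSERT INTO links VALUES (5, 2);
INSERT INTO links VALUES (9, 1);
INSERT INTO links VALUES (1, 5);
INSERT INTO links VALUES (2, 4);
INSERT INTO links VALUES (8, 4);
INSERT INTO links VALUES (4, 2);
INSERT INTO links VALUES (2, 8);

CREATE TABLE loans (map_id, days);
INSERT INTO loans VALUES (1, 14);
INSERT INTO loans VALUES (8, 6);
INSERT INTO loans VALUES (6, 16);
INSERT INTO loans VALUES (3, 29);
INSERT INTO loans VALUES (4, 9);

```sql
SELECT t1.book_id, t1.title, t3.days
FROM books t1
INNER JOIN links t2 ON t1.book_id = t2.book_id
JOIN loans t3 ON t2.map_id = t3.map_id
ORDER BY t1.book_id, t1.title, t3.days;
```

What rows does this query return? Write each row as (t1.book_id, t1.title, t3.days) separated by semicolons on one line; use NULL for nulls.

Evaluate left to right. First `books t1 INNER JOIN links t2` on book_id: 5 row(s).
Then INNER JOIN `loans t3` on map_id: keep only rows whose t2.map_id appears in t3.

(2, Iliad, 6); (2, Iliad, 9); (8, Hamlet, 9)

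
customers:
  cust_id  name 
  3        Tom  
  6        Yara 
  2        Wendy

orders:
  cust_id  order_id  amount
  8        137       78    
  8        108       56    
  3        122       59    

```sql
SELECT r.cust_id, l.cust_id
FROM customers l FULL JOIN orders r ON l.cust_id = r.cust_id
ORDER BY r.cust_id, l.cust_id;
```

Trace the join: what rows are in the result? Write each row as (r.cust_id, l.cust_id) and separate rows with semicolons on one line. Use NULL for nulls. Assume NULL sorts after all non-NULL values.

FULL OUTER JOIN keeps every row from both sides; unmatched rows get NULL for the other side's columns.
Matching on l.cust_id = r.cust_id.
- l row (cust_id=3): matches 1 r row(s) → 1 output row(s).
- l row (cust_id=6): no match → kept, r columns NULL.
- l row (cust_id=2): no match → kept, r columns NULL.
- 2 r row(s) had no l match → kept, l columns NULL.
After projecting and ordering:
r.cust_id | l.cust_id
3 | 3
8 | NULL
8 | NULL
NULL | 2
NULL | 6

(3, 3); (8, NULL); (8, NULL); (NULL, 2); (NULL, 6)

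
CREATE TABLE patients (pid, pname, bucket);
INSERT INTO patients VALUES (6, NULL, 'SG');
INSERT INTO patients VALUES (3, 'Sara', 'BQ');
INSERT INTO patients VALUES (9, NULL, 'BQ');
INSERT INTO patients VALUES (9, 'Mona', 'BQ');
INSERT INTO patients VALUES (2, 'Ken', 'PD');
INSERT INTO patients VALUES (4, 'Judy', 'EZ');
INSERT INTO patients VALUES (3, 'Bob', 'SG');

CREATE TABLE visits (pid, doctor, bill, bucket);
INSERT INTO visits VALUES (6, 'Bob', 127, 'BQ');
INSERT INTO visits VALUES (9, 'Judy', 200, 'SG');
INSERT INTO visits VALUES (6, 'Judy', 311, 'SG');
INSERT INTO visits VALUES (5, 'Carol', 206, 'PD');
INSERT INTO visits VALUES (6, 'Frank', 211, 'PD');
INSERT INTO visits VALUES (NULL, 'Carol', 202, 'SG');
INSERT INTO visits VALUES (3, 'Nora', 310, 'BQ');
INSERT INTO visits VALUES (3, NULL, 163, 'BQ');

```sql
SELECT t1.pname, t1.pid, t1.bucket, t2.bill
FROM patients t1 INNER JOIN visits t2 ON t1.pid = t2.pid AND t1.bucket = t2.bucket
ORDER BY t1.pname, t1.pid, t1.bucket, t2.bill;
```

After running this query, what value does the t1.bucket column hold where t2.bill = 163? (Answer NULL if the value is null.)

BQ

INNER JOIN keeps only pairs where the ON condition holds.
Matching on t1.pid = t2.pid AND t1.bucket = t2.bucket. A NULL in a compared column never satisfies the condition.
- t1 row (pid=6, bucket=SG): matches 1 t2 row(s) → 1 output row(s).
- t1 row (pid=3, bucket=BQ): matches 2 t2 row(s) → 2 output row(s).
- t1 row (pid=9, bucket=BQ): no match → dropped.
- t1 row (pid=9, bucket=BQ): no match → dropped.
- t1 row (pid=2, bucket=PD): no match → dropped.
- t1 row (pid=4, bucket=EZ): no match → dropped.
- t1 row (pid=3, bucket=SG): no match → dropped.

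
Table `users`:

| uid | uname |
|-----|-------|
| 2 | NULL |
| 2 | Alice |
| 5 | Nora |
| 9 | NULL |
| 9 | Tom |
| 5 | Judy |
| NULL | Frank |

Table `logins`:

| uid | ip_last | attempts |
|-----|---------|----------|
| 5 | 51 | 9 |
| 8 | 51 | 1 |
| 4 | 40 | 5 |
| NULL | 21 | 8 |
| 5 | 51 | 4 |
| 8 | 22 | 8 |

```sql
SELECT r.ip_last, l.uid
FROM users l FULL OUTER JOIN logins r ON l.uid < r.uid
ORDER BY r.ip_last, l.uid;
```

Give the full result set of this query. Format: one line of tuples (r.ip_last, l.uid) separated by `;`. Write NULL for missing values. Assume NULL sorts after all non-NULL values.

(21, NULL); (22, 2); (22, 2); (22, 5); (22, 5); (40, 2); (40, 2); (51, 2); (51, 2); (51, 2); (51, 2); (51, 2); (51, 2); (51, 5); (51, 5); (NULL, 9); (NULL, 9); (NULL, NULL)

FULL OUTER JOIN keeps every row from both sides; unmatched rows get NULL for the other side's columns.
Matching on l.uid < r.uid. A NULL in a compared column never satisfies the condition.
- l (uid=2) pairs with 5 row(s) of r.
- l (uid=2) pairs with 5 row(s) of r.
- l (uid=5) pairs with 2 row(s) of r.
- l (uid=9) has no partner → padded with NULL.
- l (uid=9) has no partner → padded with NULL.
- l (uid=5) pairs with 2 row(s) of r.
- l (uid=NULL) has no partner → padded with NULL.
- 1 row(s) from r found no l partner → padded with NULL.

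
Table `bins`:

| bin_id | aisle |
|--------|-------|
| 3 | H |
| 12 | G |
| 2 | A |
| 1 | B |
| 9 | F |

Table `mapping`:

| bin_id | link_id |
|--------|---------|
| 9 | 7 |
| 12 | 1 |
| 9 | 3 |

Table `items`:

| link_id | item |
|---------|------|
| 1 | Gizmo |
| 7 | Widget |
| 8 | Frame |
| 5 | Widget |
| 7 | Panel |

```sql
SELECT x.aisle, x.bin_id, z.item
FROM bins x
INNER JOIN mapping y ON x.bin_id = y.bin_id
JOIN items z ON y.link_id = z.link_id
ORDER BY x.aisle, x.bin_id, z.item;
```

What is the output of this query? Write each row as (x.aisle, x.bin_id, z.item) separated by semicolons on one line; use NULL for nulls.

Joins associate left-to-right: bins INNER JOIN mapping on bin_id gives 3 intermediate row(s).
Then INNER JOIN `items z` on link_id: keep only rows whose y.link_id appears in z.

(F, 9, Panel); (F, 9, Widget); (G, 12, Gizmo)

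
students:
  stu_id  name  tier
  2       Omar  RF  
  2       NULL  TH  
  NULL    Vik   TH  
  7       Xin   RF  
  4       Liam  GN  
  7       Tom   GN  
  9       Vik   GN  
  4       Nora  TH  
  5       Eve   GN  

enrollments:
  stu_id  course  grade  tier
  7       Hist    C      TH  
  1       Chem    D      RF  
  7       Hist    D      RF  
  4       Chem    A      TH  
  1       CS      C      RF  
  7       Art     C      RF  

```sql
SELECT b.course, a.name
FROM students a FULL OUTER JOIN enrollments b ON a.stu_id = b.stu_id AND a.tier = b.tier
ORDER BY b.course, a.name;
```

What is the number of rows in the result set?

13

FULL OUTER JOIN keeps every row from both sides; unmatched rows get NULL for the other side's columns.
Matching on a.stu_id = b.stu_id AND a.tier = b.tier. A NULL in a compared column never satisfies the condition.
- a row (stu_id=2, tier=RF): no match → kept, b columns NULL.
- a row (stu_id=2, tier=TH): no match → kept, b columns NULL.
- a row (stu_id=NULL, tier=TH): no match → kept, b columns NULL.
- a row (stu_id=7, tier=RF): matches 2 b row(s) → 2 output row(s).
- a row (stu_id=4, tier=GN): no match → kept, b columns NULL.
- a row (stu_id=7, tier=GN): no match → kept, b columns NULL.
- a row (stu_id=9, tier=GN): no match → kept, b columns NULL.
- a row (stu_id=4, tier=TH): matches 1 b row(s) → 1 output row(s).
- a row (stu_id=5, tier=GN): no match → kept, b columns NULL.
- 3 row(s) from b found no a partner → padded with NULL.
Total: 3 matched + 10 padded = 13 rows.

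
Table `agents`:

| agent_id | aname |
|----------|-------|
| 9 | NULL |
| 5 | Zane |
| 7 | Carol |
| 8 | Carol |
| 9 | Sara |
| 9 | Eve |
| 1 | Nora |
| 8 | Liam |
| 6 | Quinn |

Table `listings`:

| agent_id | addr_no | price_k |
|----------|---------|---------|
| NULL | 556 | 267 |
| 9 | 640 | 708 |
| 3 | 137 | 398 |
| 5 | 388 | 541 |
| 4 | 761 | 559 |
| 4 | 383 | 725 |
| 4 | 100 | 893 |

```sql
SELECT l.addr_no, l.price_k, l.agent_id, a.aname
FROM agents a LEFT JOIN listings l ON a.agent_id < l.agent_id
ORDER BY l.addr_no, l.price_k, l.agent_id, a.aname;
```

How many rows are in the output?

14

LEFT JOIN keeps every row from `agents`; unmatched rows get NULL for `listings`'s columns.
Matching on a.agent_id < l.agent_id. A NULL in a compared column never satisfies the condition.
Matched pairs: 11; unmatched a rows kept: 3.
Total: 11 matched + 3 padded = 14 rows.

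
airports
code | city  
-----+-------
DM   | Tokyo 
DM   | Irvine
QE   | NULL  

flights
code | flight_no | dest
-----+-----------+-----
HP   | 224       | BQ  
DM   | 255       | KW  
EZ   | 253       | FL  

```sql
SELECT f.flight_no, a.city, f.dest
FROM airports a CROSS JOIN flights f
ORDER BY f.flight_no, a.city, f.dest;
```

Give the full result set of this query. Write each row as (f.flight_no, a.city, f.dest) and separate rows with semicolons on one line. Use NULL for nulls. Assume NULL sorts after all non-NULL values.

CROSS JOIN pairs every row of `airports` with every row of `flights`: 3 × 3 = 9 rows.

(224, Irvine, BQ); (224, Tokyo, BQ); (224, NULL, BQ); (253, Irvine, FL); (253, Tokyo, FL); (253, NULL, FL); (255, Irvine, KW); (255, Tokyo, KW); (255, NULL, KW)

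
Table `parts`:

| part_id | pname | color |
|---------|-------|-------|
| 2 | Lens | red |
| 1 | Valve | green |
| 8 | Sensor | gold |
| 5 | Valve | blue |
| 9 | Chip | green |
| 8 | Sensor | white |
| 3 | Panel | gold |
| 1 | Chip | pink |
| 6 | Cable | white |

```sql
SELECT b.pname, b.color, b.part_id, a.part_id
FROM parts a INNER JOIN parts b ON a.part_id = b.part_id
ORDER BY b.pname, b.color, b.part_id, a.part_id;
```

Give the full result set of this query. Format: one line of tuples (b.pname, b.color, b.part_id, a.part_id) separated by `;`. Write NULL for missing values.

INNER JOIN keeps only pairs where the ON condition holds.
Matching on a.part_id = b.part_id.
Matched pairs: 13.

(Cable, white, 6, 6); (Chip, green, 9, 9); (Chip, pink, 1, 1); (Chip, pink, 1, 1); (Lens, red, 2, 2); (Panel, gold, 3, 3); (Sensor, gold, 8, 8); (Sensor, gold, 8, 8); (Sensor, white, 8, 8); (Sensor, white, 8, 8); (Valve, blue, 5, 5); (Valve, green, 1, 1); (Valve, green, 1, 1)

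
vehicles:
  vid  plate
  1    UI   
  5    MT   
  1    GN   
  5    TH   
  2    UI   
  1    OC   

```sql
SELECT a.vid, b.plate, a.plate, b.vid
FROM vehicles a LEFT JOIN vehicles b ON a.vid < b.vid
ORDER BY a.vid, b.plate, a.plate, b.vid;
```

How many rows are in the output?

13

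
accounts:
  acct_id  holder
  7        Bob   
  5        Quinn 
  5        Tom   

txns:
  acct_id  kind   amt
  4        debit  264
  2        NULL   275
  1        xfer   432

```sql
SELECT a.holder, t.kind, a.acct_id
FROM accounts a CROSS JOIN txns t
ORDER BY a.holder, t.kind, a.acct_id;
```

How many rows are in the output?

9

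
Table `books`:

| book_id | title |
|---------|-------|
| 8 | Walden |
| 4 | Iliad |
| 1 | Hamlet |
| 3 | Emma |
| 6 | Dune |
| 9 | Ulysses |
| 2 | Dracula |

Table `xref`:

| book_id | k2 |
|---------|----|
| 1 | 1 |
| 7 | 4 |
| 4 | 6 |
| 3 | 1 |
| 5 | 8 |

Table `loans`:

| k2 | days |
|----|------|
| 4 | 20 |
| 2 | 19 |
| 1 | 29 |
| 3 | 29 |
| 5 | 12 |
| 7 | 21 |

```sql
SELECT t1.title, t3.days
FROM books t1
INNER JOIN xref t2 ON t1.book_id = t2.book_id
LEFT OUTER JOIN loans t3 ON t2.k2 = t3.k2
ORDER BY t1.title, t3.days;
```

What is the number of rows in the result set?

3

Joins associate left-to-right: books INNER JOIN xref on book_id gives 3 intermediate row(s).
Then LEFT JOIN `loans t3` on k2: each of those 3 rows is kept; rows whose t2.k2 has no match in t3 get NULL for t3's columns.
Result: 3 row(s).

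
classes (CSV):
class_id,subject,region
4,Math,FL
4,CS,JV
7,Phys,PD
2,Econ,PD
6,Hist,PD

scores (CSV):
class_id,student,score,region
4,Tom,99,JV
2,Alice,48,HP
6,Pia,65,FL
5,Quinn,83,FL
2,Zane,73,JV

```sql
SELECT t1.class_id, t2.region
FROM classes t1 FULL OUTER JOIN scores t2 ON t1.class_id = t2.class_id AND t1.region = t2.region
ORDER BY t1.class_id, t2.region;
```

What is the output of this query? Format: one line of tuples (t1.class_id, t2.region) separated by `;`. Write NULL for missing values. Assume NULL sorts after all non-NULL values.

(2, NULL); (4, JV); (4, NULL); (6, NULL); (7, NULL); (NULL, FL); (NULL, FL); (NULL, HP); (NULL, JV)

FULL OUTER JOIN keeps every row from both sides; unmatched rows get NULL for the other side's columns.
Matching on t1.class_id = t2.class_id AND t1.region = t2.region.
Matched pairs: 1; unmatched t1 rows kept: 4; unmatched t2 rows kept: 4.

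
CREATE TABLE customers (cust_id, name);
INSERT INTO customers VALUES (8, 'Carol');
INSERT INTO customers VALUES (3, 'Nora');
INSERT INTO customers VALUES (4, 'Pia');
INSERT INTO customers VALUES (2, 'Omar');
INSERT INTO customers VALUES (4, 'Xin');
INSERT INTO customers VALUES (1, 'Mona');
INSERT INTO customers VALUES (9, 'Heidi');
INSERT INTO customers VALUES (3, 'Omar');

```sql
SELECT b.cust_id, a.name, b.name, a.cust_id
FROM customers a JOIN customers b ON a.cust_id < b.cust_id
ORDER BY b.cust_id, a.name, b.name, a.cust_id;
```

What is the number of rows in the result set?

26

INNER JOIN keeps only pairs where the ON condition holds.
Matching on a.cust_id < b.cust_id.
- a row (cust_id=8): matches 1 b row(s) → 1 output row(s).
- a row (cust_id=3): matches 4 b row(s) → 4 output row(s).
- a row (cust_id=4): matches 2 b row(s) → 2 output row(s).
- a row (cust_id=2): matches 6 b row(s) → 6 output row(s).
- a row (cust_id=4): matches 2 b row(s) → 2 output row(s).
- a row (cust_id=1): matches 7 b row(s) → 7 output row(s).
- a row (cust_id=9): no match → dropped.
- a row (cust_id=3): matches 4 b row(s) → 4 output row(s).
Total: 26 rows.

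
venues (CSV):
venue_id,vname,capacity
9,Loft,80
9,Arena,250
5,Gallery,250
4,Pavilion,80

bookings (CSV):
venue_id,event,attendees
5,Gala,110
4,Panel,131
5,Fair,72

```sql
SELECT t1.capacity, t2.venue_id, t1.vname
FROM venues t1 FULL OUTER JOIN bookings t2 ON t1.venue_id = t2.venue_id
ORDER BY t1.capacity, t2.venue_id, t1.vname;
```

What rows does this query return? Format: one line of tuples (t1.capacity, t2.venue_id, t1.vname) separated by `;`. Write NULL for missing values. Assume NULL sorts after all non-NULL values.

FULL OUTER JOIN keeps every row from both sides; unmatched rows get NULL for the other side's columns.
Matching on t1.venue_id = t2.venue_id.
- venue_id=9: no t2 row matches, row kept with t2 columns NULL.
- venue_id=9: no t2 row matches, row kept with t2 columns NULL.
- venue_id=5: 2 matching t2 row(s), so 2 row(s) emitted.
- venue_id=4: 1 matching t2 row(s), so 1 row(s) emitted.
After projecting and ordering:
t1.capacity | t2.venue_id | t1.vname
80 | 4 | Pavilion
80 | NULL | Loft
250 | 5 | Gallery
250 | 5 | Gallery
250 | NULL | Arena

(80, 4, Pavilion); (80, NULL, Loft); (250, 5, Gallery); (250, 5, Gallery); (250, NULL, Arena)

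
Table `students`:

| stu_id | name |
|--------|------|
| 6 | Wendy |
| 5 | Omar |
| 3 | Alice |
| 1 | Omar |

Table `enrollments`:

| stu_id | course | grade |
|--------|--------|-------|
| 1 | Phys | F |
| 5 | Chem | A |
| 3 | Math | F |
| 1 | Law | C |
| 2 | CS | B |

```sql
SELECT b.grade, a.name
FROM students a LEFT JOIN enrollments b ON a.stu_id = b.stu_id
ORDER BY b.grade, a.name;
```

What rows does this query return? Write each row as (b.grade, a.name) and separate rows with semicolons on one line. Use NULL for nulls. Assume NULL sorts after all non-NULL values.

LEFT JOIN keeps every row from `students`; unmatched rows get NULL for `enrollments`'s columns.
Matching on a.stu_id = b.stu_id.
- a[0] stu_id=6 → no match; kept with NULLs on the b side.
- a[1] stu_id=5 → 1 match(es) in b → 1 row(s).
- a[2] stu_id=3 → 1 match(es) in b → 1 row(s).
- a[3] stu_id=1 → 2 match(es) in b → 2 row(s).
After projecting and ordering:
b.grade | a.name
A | Omar
C | Omar
F | Alice
F | Omar
NULL | Wendy

(A, Omar); (C, Omar); (F, Alice); (F, Omar); (NULL, Wendy)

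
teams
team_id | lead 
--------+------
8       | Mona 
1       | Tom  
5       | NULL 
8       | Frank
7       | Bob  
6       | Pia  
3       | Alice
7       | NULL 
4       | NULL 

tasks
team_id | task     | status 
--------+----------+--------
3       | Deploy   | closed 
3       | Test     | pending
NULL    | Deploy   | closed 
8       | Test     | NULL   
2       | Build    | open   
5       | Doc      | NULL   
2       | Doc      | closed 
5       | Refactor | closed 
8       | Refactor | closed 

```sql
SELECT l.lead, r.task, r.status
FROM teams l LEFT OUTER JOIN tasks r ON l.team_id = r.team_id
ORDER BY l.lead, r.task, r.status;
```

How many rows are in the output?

13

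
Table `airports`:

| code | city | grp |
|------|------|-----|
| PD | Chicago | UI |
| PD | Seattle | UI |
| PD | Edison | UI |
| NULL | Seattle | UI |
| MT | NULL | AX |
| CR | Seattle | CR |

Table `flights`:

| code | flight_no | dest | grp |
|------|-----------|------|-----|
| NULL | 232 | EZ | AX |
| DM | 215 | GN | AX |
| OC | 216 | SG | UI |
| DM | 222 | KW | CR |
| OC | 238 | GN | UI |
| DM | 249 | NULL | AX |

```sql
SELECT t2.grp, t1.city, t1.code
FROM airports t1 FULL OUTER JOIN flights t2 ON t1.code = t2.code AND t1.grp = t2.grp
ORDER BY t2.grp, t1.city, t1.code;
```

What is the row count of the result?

FULL OUTER JOIN keeps every row from both sides; unmatched rows get NULL for the other side's columns.
Matching on t1.code = t2.code AND t1.grp = t2.grp. A NULL in a compared column never satisfies the condition.
- code=PD, grp=UI: no t2 row matches, row kept with t2 columns NULL.
- code=PD, grp=UI: no t2 row matches, row kept with t2 columns NULL.
- code=PD, grp=UI: no t2 row matches, row kept with t2 columns NULL.
- code=NULL, grp=UI: no t2 row matches, row kept with t2 columns NULL.
- code=MT, grp=AX: no t2 row matches, row kept with t2 columns NULL.
- code=CR, grp=CR: no t2 row matches, row kept with t2 columns NULL.
- plus 6 unmatched t2 row(s), each kept with NULL t1 columns.
Total: 0 matched + 12 padded = 12 rows.

12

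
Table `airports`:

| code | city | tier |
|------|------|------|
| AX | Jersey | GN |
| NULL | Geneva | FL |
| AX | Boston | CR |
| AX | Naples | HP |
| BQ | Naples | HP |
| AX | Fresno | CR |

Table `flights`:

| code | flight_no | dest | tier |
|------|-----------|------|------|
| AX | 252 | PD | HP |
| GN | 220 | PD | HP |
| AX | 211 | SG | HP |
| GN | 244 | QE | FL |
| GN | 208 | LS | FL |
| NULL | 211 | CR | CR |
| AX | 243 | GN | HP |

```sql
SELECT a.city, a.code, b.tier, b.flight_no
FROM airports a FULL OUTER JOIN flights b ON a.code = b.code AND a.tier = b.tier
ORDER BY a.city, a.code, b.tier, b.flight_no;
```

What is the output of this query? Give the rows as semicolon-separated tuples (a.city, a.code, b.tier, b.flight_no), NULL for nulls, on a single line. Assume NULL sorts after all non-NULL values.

(Boston, AX, NULL, NULL); (Fresno, AX, NULL, NULL); (Geneva, NULL, NULL, NULL); (Jersey, AX, NULL, NULL); (Naples, AX, HP, 211); (Naples, AX, HP, 243); (Naples, AX, HP, 252); (Naples, BQ, NULL, NULL); (NULL, NULL, CR, 211); (NULL, NULL, FL, 208); (NULL, NULL, FL, 244); (NULL, NULL, HP, 220)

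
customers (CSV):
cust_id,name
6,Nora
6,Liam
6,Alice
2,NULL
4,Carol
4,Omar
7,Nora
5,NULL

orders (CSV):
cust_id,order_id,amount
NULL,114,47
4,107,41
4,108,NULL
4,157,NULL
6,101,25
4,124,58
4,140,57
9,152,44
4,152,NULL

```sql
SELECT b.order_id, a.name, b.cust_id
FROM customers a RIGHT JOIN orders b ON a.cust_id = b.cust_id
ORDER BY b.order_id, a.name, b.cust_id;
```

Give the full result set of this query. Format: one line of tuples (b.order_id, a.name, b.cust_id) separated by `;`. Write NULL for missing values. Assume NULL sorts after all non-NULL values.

(101, Alice, 6); (101, Liam, 6); (101, Nora, 6); (107, Carol, 4); (107, Omar, 4); (108, Carol, 4); (108, Omar, 4); (114, NULL, NULL); (124, Carol, 4); (124, Omar, 4); (140, Carol, 4); (140, Omar, 4); (152, Carol, 4); (152, Omar, 4); (152, NULL, 9); (157, Carol, 4); (157, Omar, 4)

RIGHT JOIN keeps every row from `orders`; unmatched rows get NULL for `customers`'s columns.
Matching on a.cust_id = b.cust_id. A NULL in a compared column never satisfies the condition.
- a row (cust_id=6): matches 1 b row(s) → 1 output row(s).
- a row (cust_id=6): matches 1 b row(s) → 1 output row(s).
- a row (cust_id=6): matches 1 b row(s) → 1 output row(s).
- a row (cust_id=2): no match.
- a row (cust_id=4): matches 6 b row(s) → 6 output row(s).
- a row (cust_id=4): matches 6 b row(s) → 6 output row(s).
- a row (cust_id=7): no match.
- a row (cust_id=5): no match.
- plus 2 unmatched b row(s), each kept with NULL a columns.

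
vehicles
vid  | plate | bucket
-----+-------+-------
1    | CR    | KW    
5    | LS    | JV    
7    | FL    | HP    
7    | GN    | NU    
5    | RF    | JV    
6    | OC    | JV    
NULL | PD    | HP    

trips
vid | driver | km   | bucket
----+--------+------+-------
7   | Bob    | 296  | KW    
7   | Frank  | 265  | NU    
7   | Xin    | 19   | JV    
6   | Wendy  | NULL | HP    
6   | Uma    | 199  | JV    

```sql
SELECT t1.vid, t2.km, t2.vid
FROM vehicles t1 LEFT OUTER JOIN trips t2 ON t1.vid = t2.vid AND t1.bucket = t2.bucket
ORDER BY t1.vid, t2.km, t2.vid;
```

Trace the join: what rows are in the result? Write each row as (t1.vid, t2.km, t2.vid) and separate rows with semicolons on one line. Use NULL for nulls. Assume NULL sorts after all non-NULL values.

(1, NULL, NULL); (5, NULL, NULL); (5, NULL, NULL); (6, 199, 6); (7, 265, 7); (7, NULL, NULL); (NULL, NULL, NULL)

LEFT JOIN keeps every row from `vehicles`; unmatched rows get NULL for `trips`'s columns.
Matching on t1.vid = t2.vid AND t1.bucket = t2.bucket. A NULL in a compared column never satisfies the condition.
Matched pairs: 2; unmatched t1 rows kept: 5.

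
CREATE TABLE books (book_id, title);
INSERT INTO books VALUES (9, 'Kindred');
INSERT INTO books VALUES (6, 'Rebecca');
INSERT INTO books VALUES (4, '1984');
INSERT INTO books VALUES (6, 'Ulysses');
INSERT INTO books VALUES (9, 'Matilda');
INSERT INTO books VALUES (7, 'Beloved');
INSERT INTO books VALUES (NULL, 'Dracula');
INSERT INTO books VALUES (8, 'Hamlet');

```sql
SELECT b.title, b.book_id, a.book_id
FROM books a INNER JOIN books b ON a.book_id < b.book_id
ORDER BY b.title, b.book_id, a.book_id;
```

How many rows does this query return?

19

INNER JOIN keeps only pairs where the ON condition holds.
Matching on a.book_id < b.book_id. A NULL in a compared column never satisfies the condition.
- a[0] book_id=9 → no match; dropped.
- a[1] book_id=6 → 4 match(es) in b → 4 row(s).
- a[2] book_id=4 → 6 match(es) in b → 6 row(s).
- a[3] book_id=6 → 4 match(es) in b → 4 row(s).
- a[4] book_id=9 → no match; dropped.
- a[5] book_id=7 → 3 match(es) in b → 3 row(s).
- a[6] book_id=NULL → no match; dropped.
- a[7] book_id=8 → 2 match(es) in b → 2 row(s).
Total: 19 rows.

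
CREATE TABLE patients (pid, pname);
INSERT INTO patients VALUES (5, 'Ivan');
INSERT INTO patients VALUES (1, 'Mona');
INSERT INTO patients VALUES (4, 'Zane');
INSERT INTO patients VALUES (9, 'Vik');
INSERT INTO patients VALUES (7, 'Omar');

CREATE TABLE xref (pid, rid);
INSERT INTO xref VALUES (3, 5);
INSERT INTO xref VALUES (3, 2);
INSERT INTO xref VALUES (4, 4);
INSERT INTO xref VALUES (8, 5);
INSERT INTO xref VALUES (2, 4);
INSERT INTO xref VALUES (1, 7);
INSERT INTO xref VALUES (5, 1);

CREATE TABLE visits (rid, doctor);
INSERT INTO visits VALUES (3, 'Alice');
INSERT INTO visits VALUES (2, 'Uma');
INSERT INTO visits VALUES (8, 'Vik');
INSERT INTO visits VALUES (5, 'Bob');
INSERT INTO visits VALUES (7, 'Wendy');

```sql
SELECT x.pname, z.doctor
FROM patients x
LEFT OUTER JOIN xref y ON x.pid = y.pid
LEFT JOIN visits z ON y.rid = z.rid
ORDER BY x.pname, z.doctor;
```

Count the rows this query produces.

5

Evaluate left to right. First `patients x LEFT JOIN xref y` on pid: 5 row(s).
Then LEFT JOIN `visits z` on rid: each of those 5 rows is kept; rows whose y.rid has no match in z get NULL for z's columns.
Result: 5 row(s).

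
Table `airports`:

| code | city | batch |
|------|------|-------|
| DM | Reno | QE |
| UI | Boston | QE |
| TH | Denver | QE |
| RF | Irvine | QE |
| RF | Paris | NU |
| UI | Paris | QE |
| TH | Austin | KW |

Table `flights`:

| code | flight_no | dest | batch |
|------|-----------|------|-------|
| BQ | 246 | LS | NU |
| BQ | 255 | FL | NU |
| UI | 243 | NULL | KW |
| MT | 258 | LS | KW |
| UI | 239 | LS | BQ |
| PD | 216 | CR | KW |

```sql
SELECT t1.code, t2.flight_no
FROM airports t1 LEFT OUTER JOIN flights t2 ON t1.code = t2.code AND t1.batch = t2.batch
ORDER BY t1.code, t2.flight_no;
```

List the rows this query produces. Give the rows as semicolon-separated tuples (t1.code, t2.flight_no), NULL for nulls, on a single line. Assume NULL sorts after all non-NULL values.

LEFT JOIN keeps every row from `airports`; unmatched rows get NULL for `flights`'s columns.
Matching on t1.code = t2.code AND t1.batch = t2.batch.
Matched pairs: 0; unmatched t1 rows kept: 7.

(DM, NULL); (RF, NULL); (RF, NULL); (TH, NULL); (TH, NULL); (UI, NULL); (UI, NULL)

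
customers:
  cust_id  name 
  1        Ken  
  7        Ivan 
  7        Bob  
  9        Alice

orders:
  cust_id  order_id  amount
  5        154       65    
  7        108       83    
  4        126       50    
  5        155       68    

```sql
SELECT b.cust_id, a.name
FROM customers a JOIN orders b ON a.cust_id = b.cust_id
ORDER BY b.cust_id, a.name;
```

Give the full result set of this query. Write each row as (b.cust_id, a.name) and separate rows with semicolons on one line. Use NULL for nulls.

(7, Bob); (7, Ivan)

INNER JOIN keeps only pairs where the ON condition holds.
Matching on a.cust_id = b.cust_id.
Matched pairs: 2.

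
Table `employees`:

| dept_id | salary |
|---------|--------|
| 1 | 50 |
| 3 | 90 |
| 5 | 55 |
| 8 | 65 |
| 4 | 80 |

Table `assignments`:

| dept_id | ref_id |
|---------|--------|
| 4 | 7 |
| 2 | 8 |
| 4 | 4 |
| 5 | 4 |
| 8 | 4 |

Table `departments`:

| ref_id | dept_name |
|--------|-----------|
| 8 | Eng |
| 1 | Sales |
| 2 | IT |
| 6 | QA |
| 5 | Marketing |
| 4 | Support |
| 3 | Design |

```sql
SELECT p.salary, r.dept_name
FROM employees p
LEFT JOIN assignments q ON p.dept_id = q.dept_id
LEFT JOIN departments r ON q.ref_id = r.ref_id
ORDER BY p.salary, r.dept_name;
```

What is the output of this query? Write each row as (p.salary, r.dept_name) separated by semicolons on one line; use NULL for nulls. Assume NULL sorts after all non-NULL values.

Joins associate left-to-right: employees LEFT JOIN assignments on dept_id gives 6 intermediate row(s).
Then LEFT JOIN `departments r` on ref_id: each of those 6 rows is kept; rows whose q.ref_id has no match in r get NULL for r's columns.

(50, NULL); (55, Support); (65, Support); (80, Support); (80, NULL); (90, NULL)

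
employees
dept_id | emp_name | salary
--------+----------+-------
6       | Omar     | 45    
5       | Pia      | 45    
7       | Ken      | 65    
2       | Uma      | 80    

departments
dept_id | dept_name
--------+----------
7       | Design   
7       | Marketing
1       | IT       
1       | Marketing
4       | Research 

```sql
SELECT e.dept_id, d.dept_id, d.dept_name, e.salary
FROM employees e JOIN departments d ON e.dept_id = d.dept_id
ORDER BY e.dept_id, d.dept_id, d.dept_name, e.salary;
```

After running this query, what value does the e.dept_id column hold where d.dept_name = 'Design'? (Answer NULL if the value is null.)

7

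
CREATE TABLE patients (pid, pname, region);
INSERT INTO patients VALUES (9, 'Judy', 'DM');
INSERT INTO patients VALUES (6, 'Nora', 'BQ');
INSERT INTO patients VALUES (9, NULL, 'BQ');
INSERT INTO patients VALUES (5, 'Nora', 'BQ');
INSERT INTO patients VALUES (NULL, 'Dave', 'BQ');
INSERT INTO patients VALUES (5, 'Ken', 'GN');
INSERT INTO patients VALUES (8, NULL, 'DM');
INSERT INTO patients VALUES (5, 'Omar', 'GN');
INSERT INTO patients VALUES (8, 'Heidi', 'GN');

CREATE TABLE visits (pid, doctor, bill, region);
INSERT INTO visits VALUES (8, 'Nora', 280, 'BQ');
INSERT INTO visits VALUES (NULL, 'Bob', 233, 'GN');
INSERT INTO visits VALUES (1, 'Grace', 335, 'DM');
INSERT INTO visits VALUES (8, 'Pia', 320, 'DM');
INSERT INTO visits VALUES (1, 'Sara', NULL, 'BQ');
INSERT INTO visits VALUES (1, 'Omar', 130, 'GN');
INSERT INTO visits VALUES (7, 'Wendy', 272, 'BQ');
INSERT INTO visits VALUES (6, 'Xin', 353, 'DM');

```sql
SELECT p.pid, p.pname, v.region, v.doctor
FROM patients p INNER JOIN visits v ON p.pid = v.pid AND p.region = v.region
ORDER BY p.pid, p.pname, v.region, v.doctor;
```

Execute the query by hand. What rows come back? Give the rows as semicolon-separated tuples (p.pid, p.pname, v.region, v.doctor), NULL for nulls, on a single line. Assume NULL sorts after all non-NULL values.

INNER JOIN keeps only pairs where the ON condition holds.
Matching on p.pid = v.pid AND p.region = v.region. A NULL in a compared column never satisfies the condition.
- p[0] pid=9, region=DM → no match; dropped.
- p[1] pid=6, region=BQ → no match; dropped.
- p[2] pid=9, region=BQ → no match; dropped.
- p[3] pid=5, region=BQ → no match; dropped.
- p[4] pid=NULL, region=BQ → no match; dropped.
- p[5] pid=5, region=GN → no match; dropped.
- p[6] pid=8, region=DM → 1 match(es) in v → 1 row(s).
- p[7] pid=5, region=GN → no match; dropped.
- p[8] pid=8, region=GN → no match; dropped.
After projecting and ordering:
p.pid | p.pname | v.region | v.doctor
8 | NULL | DM | Pia

(8, NULL, DM, Pia)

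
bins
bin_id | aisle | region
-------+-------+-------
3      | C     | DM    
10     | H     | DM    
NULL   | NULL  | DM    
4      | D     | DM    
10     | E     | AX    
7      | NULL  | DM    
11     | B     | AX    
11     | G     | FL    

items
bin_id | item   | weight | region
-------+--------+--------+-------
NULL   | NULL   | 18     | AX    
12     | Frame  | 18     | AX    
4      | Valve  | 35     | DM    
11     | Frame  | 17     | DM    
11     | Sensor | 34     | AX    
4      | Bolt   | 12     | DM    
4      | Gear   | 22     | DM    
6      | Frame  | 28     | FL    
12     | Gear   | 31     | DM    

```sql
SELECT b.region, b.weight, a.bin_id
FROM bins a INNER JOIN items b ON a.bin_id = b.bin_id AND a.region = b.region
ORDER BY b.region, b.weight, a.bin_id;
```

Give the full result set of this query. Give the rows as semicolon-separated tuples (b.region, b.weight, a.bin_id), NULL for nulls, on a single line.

INNER JOIN keeps only pairs where the ON condition holds.
Matching on a.bin_id = b.bin_id AND a.region = b.region. A NULL in a compared column never satisfies the condition.
- a row (bin_id=3, region=DM): no match → dropped.
- a row (bin_id=10, region=DM): no match → dropped.
- a row (bin_id=NULL, region=DM): no match → dropped.
- a row (bin_id=4, region=DM): matches 3 b row(s) → 3 output row(s).
- a row (bin_id=10, region=AX): no match → dropped.
- a row (bin_id=7, region=DM): no match → dropped.
- a row (bin_id=11, region=AX): matches 1 b row(s) → 1 output row(s).
- a row (bin_id=11, region=FL): no match → dropped.
After projecting and ordering:
b.region | b.weight | a.bin_id
AX | 34 | 11
DM | 12 | 4
DM | 22 | 4
DM | 35 | 4

(AX, 34, 11); (DM, 12, 4); (DM, 22, 4); (DM, 35, 4)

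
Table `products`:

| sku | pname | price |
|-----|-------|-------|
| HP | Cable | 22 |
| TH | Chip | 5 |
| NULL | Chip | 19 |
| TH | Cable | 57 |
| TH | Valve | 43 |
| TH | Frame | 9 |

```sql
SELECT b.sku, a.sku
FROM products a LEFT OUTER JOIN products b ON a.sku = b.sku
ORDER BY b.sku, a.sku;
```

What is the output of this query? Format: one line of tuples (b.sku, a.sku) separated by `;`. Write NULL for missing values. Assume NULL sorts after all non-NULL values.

(HP, HP); (TH, TH); (TH, TH); (TH, TH); (TH, TH); (TH, TH); (TH, TH); (TH, TH); (TH, TH); (TH, TH); (TH, TH); (TH, TH); (TH, TH); (TH, TH); (TH, TH); (TH, TH); (TH, TH); (NULL, NULL)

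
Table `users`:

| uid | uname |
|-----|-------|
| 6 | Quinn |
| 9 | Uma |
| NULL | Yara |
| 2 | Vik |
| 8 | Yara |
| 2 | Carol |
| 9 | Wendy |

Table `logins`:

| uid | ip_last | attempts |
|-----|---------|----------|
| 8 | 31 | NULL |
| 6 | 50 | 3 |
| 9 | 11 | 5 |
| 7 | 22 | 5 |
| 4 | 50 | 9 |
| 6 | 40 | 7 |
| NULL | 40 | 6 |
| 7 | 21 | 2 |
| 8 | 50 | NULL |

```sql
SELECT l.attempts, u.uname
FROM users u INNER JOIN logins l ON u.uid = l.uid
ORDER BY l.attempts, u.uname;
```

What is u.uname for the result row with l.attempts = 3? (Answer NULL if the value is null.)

INNER JOIN keeps only pairs where the ON condition holds.
Matching on u.uid = l.uid. A NULL in a compared column never satisfies the condition.
Matched pairs: 6.

Quinn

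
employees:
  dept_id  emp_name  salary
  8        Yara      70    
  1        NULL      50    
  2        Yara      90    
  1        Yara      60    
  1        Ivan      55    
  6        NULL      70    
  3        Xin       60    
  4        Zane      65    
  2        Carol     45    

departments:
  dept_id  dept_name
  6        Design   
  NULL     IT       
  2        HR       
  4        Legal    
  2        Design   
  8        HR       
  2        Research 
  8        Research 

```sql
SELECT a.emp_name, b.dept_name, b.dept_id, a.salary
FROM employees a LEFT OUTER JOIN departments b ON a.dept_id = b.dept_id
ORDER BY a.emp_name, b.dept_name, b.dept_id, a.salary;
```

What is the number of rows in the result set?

LEFT JOIN keeps every row from `employees`; unmatched rows get NULL for `departments`'s columns.
Matching on a.dept_id = b.dept_id. A NULL in a compared column never satisfies the condition.
- a (dept_id=8) pairs with 2 row(s) of b.
- a (dept_id=1) has no partner → padded with NULL.
- a (dept_id=2) pairs with 3 row(s) of b.
- a (dept_id=1) has no partner → padded with NULL.
- a (dept_id=1) has no partner → padded with NULL.
- a (dept_id=6) pairs with 1 row(s) of b.
- a (dept_id=3) has no partner → padded with NULL.
- a (dept_id=4) pairs with 1 row(s) of b.
- a (dept_id=2) pairs with 3 row(s) of b.
Total: 10 matched + 4 padded = 14 rows.

14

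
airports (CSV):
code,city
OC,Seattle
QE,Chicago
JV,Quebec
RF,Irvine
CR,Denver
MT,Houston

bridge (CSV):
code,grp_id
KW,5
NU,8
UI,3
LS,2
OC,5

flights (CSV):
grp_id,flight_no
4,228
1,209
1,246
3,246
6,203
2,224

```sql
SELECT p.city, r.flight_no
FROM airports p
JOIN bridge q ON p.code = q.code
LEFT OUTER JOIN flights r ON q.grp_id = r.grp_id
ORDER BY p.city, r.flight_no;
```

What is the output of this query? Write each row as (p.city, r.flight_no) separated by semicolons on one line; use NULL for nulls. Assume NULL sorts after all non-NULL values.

Joins associate left-to-right: airports INNER JOIN bridge on code gives 1 intermediate row(s).
Then LEFT JOIN `flights r` on grp_id: each of those 1 rows is kept; rows whose q.grp_id has no match in r get NULL for r's columns.

(Seattle, NULL)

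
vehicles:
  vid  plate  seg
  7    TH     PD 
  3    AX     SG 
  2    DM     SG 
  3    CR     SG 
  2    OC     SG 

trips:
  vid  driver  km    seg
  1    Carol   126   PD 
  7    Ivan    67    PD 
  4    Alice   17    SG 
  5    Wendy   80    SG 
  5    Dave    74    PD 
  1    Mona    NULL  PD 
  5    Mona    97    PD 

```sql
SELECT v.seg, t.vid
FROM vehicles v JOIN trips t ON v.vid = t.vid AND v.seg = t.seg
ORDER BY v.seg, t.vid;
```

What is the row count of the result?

1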